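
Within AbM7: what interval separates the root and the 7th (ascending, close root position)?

major 7th

The chord tones of Abmaj7 (Ab major seventh) are Ab–C–Eb–G.
The root is Ab and the 7th is G.
Counting 7 letters and 11 half steps from Ab gives a major seventh.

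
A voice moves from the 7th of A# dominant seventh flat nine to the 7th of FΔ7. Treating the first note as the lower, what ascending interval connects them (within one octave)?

The 7th of A# dominant seventh flat nine is G#; the 7th of FΔ7 is E.
6 letter names make it a sixth; at 8 semitones (a half step narrower than major) the quality is minor.

m6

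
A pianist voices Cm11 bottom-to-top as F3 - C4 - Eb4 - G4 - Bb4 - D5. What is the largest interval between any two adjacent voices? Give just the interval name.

Adjacent intervals: F3→C4 = perfect fifth; C4→Eb4 = minor third; Eb4→G4 = major third; G4→Bb4 = minor third; Bb4→D5 = major third.
The largest is F3 to C4, a perfect fifth (7 semitones).

perfect fifth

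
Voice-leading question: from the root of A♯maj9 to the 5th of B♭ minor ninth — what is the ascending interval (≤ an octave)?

A♯maj9 has A♯ as its root, and B♭ minor ninth has F as its 5th.
A♯ up to F is 7 semitones, a whole step narrower than a major sixth, so the interval is diminished.

diminished sixth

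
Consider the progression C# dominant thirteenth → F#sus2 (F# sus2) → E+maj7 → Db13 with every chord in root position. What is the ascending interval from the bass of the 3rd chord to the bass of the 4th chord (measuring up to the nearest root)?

The roots are E and Db.
From E to Db: 9 semitones over a seventh = diminished.

d7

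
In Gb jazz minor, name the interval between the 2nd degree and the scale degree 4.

minor third

Gb melodic minor: Gb Ab Bbb Cb Db Eb F.
The 2nd degree is Ab and the 4th degree is Cb.
Ab up to Cb is 3 semitones, a half step narrower than a major third, so the interval is minor.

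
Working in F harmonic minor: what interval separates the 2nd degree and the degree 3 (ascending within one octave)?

Spelling F harmonic minor: F G Ab Bb C Db E.
The 2nd degree is G and the scale degree 3 is Ab.
G up to Ab is 1 semitone, a half step narrower than a major second, so the interval is minor.

minor second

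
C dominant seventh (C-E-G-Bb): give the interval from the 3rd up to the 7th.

diminished fifth

That puts E below Bb.
5 letter names make it a fifth; at 6 semitones (a half step narrower than perfect) the quality is diminished.
That tritone between 3rd and 7th is what gives the dominant seventh its pull toward resolution.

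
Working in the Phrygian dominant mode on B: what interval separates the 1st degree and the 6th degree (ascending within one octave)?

The scale runs B C D♯ E F♯ G A.
So we need the interval from B up to G.
From B to G: 8 semitones over a sixth = minor.

minor 6th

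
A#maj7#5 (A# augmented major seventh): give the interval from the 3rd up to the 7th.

A#maj7#5 is spelled A#-C##-E##-G##.
The 3rd is C## and the 7th is G##.
Counting 5 letters and 7 half steps from C## gives a perfect fifth.

perfect 5th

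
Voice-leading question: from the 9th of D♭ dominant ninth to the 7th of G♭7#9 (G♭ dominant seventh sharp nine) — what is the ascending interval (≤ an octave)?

D♭ dominant ninth has E♭ as its 9th, and G♭7#9 (G♭ dominant seventh sharp nine) has F♭ as its 7th.
E♭ up to F♭ is 1 semitone, a half step narrower than a major second, so the interval is minor.

m2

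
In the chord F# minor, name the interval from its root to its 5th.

perfect fifth

Spelling the chord: F# A C#.
The root is F# and the 5th is C#.
Counting 5 letters and 7 half steps from F# gives a perfect fifth.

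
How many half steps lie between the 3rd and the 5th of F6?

3

Spelling the chord: F, A, C, D.
A to C is a minor third: 3 semitones.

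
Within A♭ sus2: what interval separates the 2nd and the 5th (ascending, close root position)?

Spelling the chord: A♭–B♭–E♭.
That puts B♭ below E♭.
B♭ up to E♭ spans 4 letter names and 5 semitones — a perfect fourth.

P4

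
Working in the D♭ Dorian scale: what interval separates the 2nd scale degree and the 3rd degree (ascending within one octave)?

The scale runs D♭ E♭ F♭ G♭ A♭ B♭ C♭.
So we need the interval from E♭ up to F♭.
From E♭ to F♭: 1 semitone over a second = minor.

minor second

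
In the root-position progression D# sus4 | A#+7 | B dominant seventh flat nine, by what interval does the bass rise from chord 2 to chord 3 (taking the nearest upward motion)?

m2

The roots are A# and B.
A# up to B is 1 semitone, a half step narrower than a major second, so the interval is minor.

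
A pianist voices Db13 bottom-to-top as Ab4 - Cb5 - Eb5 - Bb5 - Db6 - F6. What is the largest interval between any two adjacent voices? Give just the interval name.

perfect fifth

Adjacent intervals: Ab4→Cb5 = minor third; Cb5→Eb5 = major third; Eb5→Bb5 = perfect fifth; Bb5→Db6 = minor third; Db6→F6 = major third.
The largest is Eb5 to Bb5, a perfect fifth (7 semitones).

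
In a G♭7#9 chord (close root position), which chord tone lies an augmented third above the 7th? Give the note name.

A

G♭7#9 is spelled G♭-B♭-D♭-F♭-A.
The 7th is F♭. An augmented third above F♭ is A.
A is the chord's 9th.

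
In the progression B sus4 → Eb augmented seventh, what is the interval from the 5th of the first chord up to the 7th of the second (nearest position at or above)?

d6

The 5th of B sus4 is F#; the 7th of Eb augmented seventh is Db.
From F# to Db: 7 semitones over a sixth = diminished.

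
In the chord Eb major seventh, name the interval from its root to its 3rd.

major third

The chord tones of Ebmaj7 (Eb major seventh) are Eb G Bb D.
That puts Eb below G.
Counting 3 letters and 4 half steps from Eb gives a major third.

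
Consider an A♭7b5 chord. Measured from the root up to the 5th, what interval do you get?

d5

The chord tones of A♭7b5 are A♭–C–E𝄫–G♭.
The root is A♭ and the 5th is E𝄫.
5 letter names make it a fifth; at 6 semitones (a half step narrower than perfect) the quality is diminished.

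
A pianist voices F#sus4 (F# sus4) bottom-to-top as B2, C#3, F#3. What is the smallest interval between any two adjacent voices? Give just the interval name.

Adjacent intervals: B2→C#3 = major second; C#3→F#3 = perfect fourth.
The smallest is B2 to C#3, a major second (2 semitones).

major second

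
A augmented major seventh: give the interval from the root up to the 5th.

The chord tones of A+maj7 (A augmented major seventh) are A C♯ E♯ G♯.
That puts A below E♯.
From A to E♯: 8 semitones over a fifth = augmented.

A5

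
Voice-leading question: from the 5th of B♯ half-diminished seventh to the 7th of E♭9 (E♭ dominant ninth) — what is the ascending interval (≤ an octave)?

diminished sixth

The 5th of B♯ half-diminished seventh is F♯; the 7th of E♭9 (E♭ dominant ninth) is D♭.
From F♯ to D♭: 7 semitones over a sixth = diminished.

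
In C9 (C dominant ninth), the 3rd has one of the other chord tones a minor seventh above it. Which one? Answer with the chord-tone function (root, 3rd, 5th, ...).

9th

C9: C-E-G-Bb-D.
The 3rd is E. A minor seventh above E is D.
D is the chord's 9th.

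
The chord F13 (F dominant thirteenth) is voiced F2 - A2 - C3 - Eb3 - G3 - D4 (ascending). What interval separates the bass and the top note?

major thirteenth

The outer voices are F2 and D4.
From F to D is 21 semitones, exactly the major thirteenth.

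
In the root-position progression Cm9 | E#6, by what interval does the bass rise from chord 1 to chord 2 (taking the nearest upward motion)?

The roots are C and E#.
C up to E# is 5 semitones, a half step wider than a major third, so the interval is augmented.

augmented third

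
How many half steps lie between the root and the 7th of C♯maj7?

11

C♯Δ7 (C♯ major seventh) is spelled C♯-E♯-G♯-B♯.
C♯ to B♯ is a major seventh: 11 semitones.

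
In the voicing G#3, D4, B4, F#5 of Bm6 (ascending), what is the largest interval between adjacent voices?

Adjacent intervals: G#3→D4 = diminished fifth; D4→B4 = major sixth; B4→F#5 = perfect fifth.
The largest is D4 to B4, a major sixth (9 semitones).

major sixth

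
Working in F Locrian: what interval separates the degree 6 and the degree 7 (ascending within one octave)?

major second

Spelling F Locrian: F Gb Ab Bb Cb Db Eb.
Degree 6 = Db; 7th degree = Eb.
Db up to Eb spans 2 letter names and 2 semitones — a major second.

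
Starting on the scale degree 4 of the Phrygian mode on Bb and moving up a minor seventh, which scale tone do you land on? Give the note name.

The scale is Bb Cb Db Eb F Gb Ab.
The scale degree 4 is Eb; a minor seventh above that is Db — scale degree 3.

Db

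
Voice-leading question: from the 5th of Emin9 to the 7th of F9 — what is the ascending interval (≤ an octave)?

The 5th of Emin9 is B; the 7th of F9 is E♭.
From B to E♭: 4 semitones over a fourth = diminished.

diminished fourth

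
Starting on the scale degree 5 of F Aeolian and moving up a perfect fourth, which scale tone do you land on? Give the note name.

F

The scale is F G Ab Bb C Db Eb.
The scale degree 5 is C; a perfect fourth above that is F — scale degree 1.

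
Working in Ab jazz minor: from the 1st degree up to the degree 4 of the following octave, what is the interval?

The scale runs Ab Bb Cb Db Eb F G.
The 1st degree is Ab and the scale degree 4 (up an octave) is Db.
Counting 11 letters and 17 half steps from Ab gives a perfect eleventh.

perfect eleventh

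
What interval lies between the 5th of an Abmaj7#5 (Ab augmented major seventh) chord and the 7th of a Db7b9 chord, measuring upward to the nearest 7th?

The 5th of Abmaj7#5 (Ab augmented major seventh) is E; the 7th of Db7b9 is Cb.
6 letter names make it a sixth; at 7 semitones (a whole step narrower than major) the quality is diminished.

d6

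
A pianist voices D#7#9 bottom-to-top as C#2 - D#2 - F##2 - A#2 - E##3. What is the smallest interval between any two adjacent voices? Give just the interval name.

Adjacent intervals: C#2→D#2 = major second; D#2→F##2 = major third; F##2→A#2 = minor third; A#2→E##3 = augmented fifth.
The smallest is C#2 to D#2, a major second (2 semitones).

M2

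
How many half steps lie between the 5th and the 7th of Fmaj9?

Spelling the chord: F–A–C–E–G.
C to E is a major third: 4 semitones.

4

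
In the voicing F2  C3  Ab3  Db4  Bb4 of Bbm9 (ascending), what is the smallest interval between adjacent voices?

Adjacent intervals: F2→C3 = perfect fifth; C3→Ab3 = minor sixth; Ab3→Db4 = perfect fourth; Db4→Bb4 = major sixth.
The smallest is Ab3 to Db4, a perfect fourth (5 semitones).

perfect fourth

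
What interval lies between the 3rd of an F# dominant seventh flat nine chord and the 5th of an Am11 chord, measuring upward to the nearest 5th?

diminished fifth

The 3rd of F# dominant seventh flat nine is A#; the 5th of Am11 is E.
From A# to E: 6 semitones over a fifth = diminished.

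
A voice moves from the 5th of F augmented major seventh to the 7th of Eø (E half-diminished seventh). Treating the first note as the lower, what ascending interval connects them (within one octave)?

minor 2nd

F augmented major seventh has C# as its 5th, and Eø (E half-diminished seventh) has D as its 7th.
2 letter names make it a second; at 1 semitone (a half step narrower than major) the quality is minor.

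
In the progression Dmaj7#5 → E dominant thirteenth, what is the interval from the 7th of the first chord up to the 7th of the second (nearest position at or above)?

The 7th of Dmaj7#5 is C#; the 7th of E dominant thirteenth is D.
2 letter names make it a second; at 1 semitone (a half step narrower than major) the quality is minor.

minor 2nd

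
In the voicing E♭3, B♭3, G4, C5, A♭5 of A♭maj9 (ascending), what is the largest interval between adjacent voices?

major 6th

Adjacent intervals: E♭3→B♭3 = perfect fifth; B♭3→G4 = major sixth; G4→C5 = perfect fourth; C5→A♭5 = minor sixth.
The largest is B♭3 to G4, a major sixth (9 semitones).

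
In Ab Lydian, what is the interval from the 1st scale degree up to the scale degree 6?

major sixth

Ab lydian: Ab Bb C D Eb F G.
That puts Ab below F.
Ab up to F spans 6 letter names and 9 semitones — a major sixth.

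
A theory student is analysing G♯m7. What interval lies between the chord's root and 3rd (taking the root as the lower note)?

minor 3rd

The chord tones of G♯m7 are G♯-B-D♯-F♯.
That puts G♯ below B.
G♯ up to B is 3 semitones, a half step narrower than a major third, so the interval is minor.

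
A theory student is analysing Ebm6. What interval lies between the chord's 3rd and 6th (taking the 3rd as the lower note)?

augmented fourth

Ebmin6 (Eb minor sixth): Eb-Gb-Bb-C.
The 3rd is Gb and the 6th is C.
Gb up to C is 6 semitones, a half step wider than a perfect fourth, so the interval is augmented.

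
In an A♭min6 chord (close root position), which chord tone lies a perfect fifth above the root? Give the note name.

Eb

The chord tones of A♭min6 (A♭ minor sixth) are A♭, C♭, E♭, F.
The root is A♭. A perfect fifth above A♭ is E♭.
E♭ is the chord's 5th.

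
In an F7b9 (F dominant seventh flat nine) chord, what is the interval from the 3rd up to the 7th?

d5

Spelling the chord: F, A, C, Eb, Gb.
The 3rd is A and the 7th is Eb.
A up to Eb is 6 semitones, a half step narrower than a perfect fifth, so the interval is diminished.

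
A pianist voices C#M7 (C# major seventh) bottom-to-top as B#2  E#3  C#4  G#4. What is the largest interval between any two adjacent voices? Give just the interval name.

minor sixth

Adjacent intervals: B#2→E#3 = perfect fourth; E#3→C#4 = minor sixth; C#4→G#4 = perfect fifth.
The largest is E#3 to C#4, a minor sixth (8 semitones).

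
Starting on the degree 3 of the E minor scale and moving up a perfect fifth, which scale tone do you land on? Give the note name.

D

The scale is E F♯ G A B C D.
The degree 3 is G; a perfect fifth above that is D — scale degree 7.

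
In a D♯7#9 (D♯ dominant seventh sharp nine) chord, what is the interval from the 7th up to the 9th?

The chord tones of D♯7#9 are D♯–F𝄪–A♯–C♯–E𝄪.
The 7th is C♯ and the 9th is E𝄪.
From C♯ to E𝄪: 5 semitones over a third = augmented.

augmented 3rd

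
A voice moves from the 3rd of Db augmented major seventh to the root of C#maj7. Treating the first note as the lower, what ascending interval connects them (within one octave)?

augmented fifth

Db augmented major seventh has F as its 3rd, and C#maj7 has C# as its root.
F up to C# is 8 semitones, a half step wider than a perfect fifth, so the interval is augmented.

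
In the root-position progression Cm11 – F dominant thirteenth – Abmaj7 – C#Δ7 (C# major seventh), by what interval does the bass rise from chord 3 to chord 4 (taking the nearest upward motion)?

The roots are Ab and C#.
Ab up to C# is 5 semitones, a half step wider than a major third, so the interval is augmented.

augmented third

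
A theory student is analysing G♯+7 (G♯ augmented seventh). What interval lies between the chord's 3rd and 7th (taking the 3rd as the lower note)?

d5

G♯aug7 is spelled G♯-B♯-D𝄪-F♯.
3rd = B♯; 7th = F♯.
From B♯ to F♯: 6 semitones over a fifth = diminished.
That tritone between 3rd and 7th is what gives the dominant seventh its pull toward resolution.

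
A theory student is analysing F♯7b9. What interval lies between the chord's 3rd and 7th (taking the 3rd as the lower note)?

d5

Spelling the chord: F♯, A♯, C♯, E, G.
The 3rd is A♯ and the 7th is E.
5 letter names make it a fifth; at 6 semitones (a half step narrower than perfect) the quality is diminished.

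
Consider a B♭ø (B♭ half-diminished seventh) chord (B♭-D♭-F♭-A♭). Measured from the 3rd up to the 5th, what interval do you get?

minor 3rd

So we need the interval from D♭ up to F♭.
3 letter names make it a third; at 3 semitones (a half step narrower than major) the quality is minor.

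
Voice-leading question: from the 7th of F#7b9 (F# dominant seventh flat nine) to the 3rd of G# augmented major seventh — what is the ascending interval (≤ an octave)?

augmented 5th

The 7th of F#7b9 (F# dominant seventh flat nine) is E; the 3rd of G# augmented major seventh is B#.
5 letter names make it a fifth; at 8 semitones (a half step wider than perfect) the quality is augmented.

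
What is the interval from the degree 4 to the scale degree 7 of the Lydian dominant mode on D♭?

diminished 4th

D♭ lydian dominant: D♭ E♭ F G A♭ B♭ C♭.
The degree 4 is G and the degree 7 is C♭.
G up to C♭ is 4 semitones, a half step narrower than a perfect fourth, so the interval is diminished.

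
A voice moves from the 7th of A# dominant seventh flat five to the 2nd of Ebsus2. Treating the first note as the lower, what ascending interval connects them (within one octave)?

d7

The 7th of A# dominant seventh flat five is G#; the 2nd of Ebsus2 is F.
G# up to F is 9 semitones, a whole step narrower than a major seventh, so the interval is diminished.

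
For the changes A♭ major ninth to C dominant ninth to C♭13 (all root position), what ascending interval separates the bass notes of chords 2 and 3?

diminished octave

The roots are C and C♭.
8 letter names make it an octave; at 11 semitones (a half step narrower than perfect) the quality is diminished.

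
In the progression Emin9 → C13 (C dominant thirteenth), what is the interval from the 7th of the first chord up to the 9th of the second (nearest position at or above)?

The 7th of Emin9 is D; the 9th of C13 (C dominant thirteenth) is D.
From D to D is 0 semitones, exactly the perfect unison.

P1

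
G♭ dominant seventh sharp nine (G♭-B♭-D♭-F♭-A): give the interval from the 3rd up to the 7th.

3rd = B♭; 7th = F♭.
B♭ up to F♭ is 6 semitones, a half step narrower than a perfect fifth, so the interval is diminished.

diminished fifth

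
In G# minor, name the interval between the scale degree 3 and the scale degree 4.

major second

Spelling G# minor: G# A# B C# D# E F#.
Scale degree 3 = B; scale degree 4 = C#.
Counting 2 letters and 2 half steps from B gives a major second.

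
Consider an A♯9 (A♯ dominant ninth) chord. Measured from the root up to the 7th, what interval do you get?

Spelling the chord: A♯-C𝄪-E♯-G♯-B♯.
Root = A♯; 7th = G♯.
7 letter names make it a seventh; at 10 semitones (a half step narrower than major) the quality is minor.

m7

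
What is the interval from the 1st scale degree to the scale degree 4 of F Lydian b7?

augmented 4th

F lydian dominant: F G A B C D Eb.
That puts F below B.
4 letter names make it a fourth; at 6 semitones (a half step wider than perfect) the quality is augmented.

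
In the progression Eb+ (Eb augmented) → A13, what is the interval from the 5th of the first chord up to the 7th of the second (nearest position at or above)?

minor 6th

Eb+ (Eb augmented) has B as its 5th, and A13 has G as its 7th.
6 letter names make it a sixth; at 8 semitones (a half step narrower than major) the quality is minor.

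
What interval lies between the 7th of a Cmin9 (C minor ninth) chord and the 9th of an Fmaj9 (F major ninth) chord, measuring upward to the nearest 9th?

major sixth

The 7th of Cmin9 (C minor ninth) is B♭; the 9th of Fmaj9 (F major ninth) is G.
From B♭ to G is 9 semitones, exactly the major sixth.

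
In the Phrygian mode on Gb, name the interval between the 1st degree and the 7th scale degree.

Spelling the Phrygian mode on Gb: Gb Abb Bbb Cb Db Ebb Fb.
1st degree = Gb; 7th degree = Fb.
7 letter names make it a seventh; at 10 semitones (a half step narrower than major) the quality is minor.

minor seventh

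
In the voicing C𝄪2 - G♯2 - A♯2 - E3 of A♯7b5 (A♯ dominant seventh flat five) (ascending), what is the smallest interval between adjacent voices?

Adjacent intervals: C𝄪2→G♯2 = diminished fifth; G♯2→A♯2 = major second; A♯2→E3 = diminished fifth.
The smallest is G♯2 to A♯2, a major second (2 semitones).

M2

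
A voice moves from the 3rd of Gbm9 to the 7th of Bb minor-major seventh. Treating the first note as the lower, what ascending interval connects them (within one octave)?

augmented seventh

The 3rd of Gbm9 is Bbb; the 7th of Bb minor-major seventh is A.
7 letter names make it a seventh; at 12 semitones (a half step wider than major) the quality is augmented.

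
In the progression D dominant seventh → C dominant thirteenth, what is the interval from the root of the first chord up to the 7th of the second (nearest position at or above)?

The root of D dominant seventh is D; the 7th of C dominant thirteenth is Bb.
6 letter names make it a sixth; at 8 semitones (a half step narrower than major) the quality is minor.

minor sixth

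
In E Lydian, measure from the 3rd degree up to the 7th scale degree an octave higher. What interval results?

perfect 12th

E lydian: E F♯ G♯ A♯ B C♯ D♯.
That puts G♯ below D♯.
Counting 12 letters and 19 half steps from G♯ gives a perfect twelfth.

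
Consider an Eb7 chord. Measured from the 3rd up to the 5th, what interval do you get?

minor 3rd

The chord tones of Eb7 (Eb dominant seventh) are Eb-G-Bb-Db.
That puts G below Bb.
G up to Bb is 3 semitones, a half step narrower than a major third, so the interval is minor.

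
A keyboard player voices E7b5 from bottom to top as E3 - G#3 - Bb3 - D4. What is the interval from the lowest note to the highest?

The outer voices are E3 and D4.
E up to D is 10 semitones, a half step narrower than a major seventh, so the interval is minor.

m7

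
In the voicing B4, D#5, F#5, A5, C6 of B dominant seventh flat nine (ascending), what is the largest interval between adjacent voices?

Adjacent intervals: B4→D#5 = major third; D#5→F#5 = minor third; F#5→A5 = minor third; A5→C6 = minor third.
The largest is B4 to D#5, a major third (4 semitones).

major 3rd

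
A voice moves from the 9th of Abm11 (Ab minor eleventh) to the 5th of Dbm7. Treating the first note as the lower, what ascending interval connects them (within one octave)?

The 9th of Abm11 (Ab minor eleventh) is Bb; the 5th of Dbm7 is Ab.
7 letter names make it a seventh; at 10 semitones (a half step narrower than major) the quality is minor.

minor 7th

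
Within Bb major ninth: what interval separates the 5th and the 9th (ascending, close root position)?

perfect fifth

The chord tones of Bbmaj9 (Bb major ninth) are Bb D F A C.
That puts F below C.
From F to C is 7 semitones, exactly the perfect fifth.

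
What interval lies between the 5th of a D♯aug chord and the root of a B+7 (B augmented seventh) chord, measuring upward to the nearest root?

diminished 2nd

The 5th of D♯aug is A𝄪; the root of B+7 (B augmented seventh) is B.
2 letter names make it a second; at 0 semitones (a whole step narrower than major) the quality is diminished.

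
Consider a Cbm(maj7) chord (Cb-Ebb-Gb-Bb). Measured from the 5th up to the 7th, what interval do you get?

major third

The 5th is Gb and the 7th is Bb.
Counting 3 letters and 4 half steps from Gb gives a major third.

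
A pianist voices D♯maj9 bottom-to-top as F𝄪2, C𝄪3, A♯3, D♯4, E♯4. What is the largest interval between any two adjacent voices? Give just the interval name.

minor sixth

Adjacent intervals: F𝄪2→C𝄪3 = perfect fifth; C𝄪3→A♯3 = minor sixth; A♯3→D♯4 = perfect fourth; D♯4→E♯4 = major second.
The largest is C𝄪3 to A♯3, a minor sixth (8 semitones).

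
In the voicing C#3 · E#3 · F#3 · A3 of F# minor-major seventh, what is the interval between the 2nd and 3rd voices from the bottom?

minor second

Those voices are E#3 and F#3.
2 letter names make it a second; at 1 semitone (a half step narrower than major) the quality is minor.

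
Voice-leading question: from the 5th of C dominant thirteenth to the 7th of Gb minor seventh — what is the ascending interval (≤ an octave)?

The 5th of C dominant thirteenth is G; the 7th of Gb minor seventh is Fb.
7 letter names make it a seventh; at 9 semitones (a whole step narrower than major) the quality is diminished.

diminished seventh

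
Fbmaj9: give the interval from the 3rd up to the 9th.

minor seventh

The chord tones of Fbmaj9 (Fb major ninth) are Fb, Ab, Cb, Eb, Gb.
3rd = Ab; 9th = Gb.
Ab up to Gb is 10 semitones, a half step narrower than a major seventh, so the interval is minor.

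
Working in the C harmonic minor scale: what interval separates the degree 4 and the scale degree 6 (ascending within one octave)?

m3

The scale runs C D Eb F G Ab B.
That puts F below Ab.
F up to Ab is 3 semitones, a half step narrower than a major third, so the interval is minor.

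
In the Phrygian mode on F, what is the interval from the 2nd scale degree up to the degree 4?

The scale runs F Gb Ab Bb C Db Eb.
So we need the interval from Gb up to Bb.
From Gb to Bb is 4 semitones, exactly the major third.

M3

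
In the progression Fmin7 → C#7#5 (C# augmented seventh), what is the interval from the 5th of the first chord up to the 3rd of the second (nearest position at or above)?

The 5th of Fmin7 is C; the 3rd of C#7#5 (C# augmented seventh) is E#.
From C to E#: 5 semitones over a third = augmented.

A3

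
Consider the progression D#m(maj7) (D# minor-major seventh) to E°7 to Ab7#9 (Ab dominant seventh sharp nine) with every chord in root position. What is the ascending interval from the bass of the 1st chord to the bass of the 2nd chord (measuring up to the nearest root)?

m2

The roots are D# and E.
2 letter names make it a second; at 1 semitone (a half step narrower than major) the quality is minor.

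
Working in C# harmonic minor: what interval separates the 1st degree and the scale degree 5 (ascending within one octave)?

The scale runs C# D# E F# G# A B#.
That puts C# below G#.
Counting 5 letters and 7 half steps from C# gives a perfect fifth.

perfect fifth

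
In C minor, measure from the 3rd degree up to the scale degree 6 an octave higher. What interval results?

P11

The scale runs C D Eb F G Ab Bb.
That puts Eb below Ab.
Counting 11 letters and 17 half steps from Eb gives a perfect eleventh.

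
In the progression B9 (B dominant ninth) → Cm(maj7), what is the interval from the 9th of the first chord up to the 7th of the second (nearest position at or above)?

B9 (B dominant ninth) has C♯ as its 9th, and Cm(maj7) has B as its 7th.
7 letter names make it a seventh; at 10 semitones (a half step narrower than major) the quality is minor.

minor 7th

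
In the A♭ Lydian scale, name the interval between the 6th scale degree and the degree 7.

major second

Spelling the A♭ Lydian scale: A♭ B♭ C D E♭ F G.
So we need the interval from F up to G.
F up to G spans 2 letter names and 2 semitones — a major second.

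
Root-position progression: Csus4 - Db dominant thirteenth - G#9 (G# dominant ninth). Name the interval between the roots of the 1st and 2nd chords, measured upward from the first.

The roots are C and Db.
From C to Db: 1 semitone over a second = minor.

minor second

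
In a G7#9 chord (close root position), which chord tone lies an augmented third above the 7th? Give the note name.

A#

The chord tones of G7#9 are G B D F A#.
The 7th is F. An augmented third above F is A#.
A# is the chord's 9th.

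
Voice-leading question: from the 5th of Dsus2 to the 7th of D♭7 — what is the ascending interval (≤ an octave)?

diminished third

The 5th of Dsus2 is A; the 7th of D♭7 is C♭.
3 letter names make it a third; at 2 semitones (a whole step narrower than major) the quality is diminished.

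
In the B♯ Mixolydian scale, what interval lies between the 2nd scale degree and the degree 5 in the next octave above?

perfect eleventh

Spelling the B♯ Mixolydian scale: B♯ C𝄪 D𝄪 E♯ F𝄪 G𝄪 A♯.
So we need the interval from C𝄪 up to F𝄪.
Counting 11 letters and 17 half steps from C𝄪 gives a perfect eleventh.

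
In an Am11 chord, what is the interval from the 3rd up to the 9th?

major seventh

Am11: A, C, E, G, B, D.
So we need the interval from C up to B.
C up to B spans 7 letter names and 11 semitones — a major seventh.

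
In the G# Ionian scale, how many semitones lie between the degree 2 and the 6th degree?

7

The scale is G# A# B# C# D# E# F##.
A# up to E# is a perfect fifth — 7 semitones.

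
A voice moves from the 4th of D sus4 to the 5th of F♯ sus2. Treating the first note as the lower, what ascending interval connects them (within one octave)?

The 4th of D sus4 is G; the 5th of F♯ sus2 is C♯.
4 letter names make it a fourth; at 6 semitones (a half step wider than perfect) the quality is augmented.

augmented fourth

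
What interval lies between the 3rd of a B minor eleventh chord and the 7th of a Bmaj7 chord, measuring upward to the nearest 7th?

B minor eleventh has D as its 3rd, and Bmaj7 has A# as its 7th.
D up to A# is 8 semitones, a half step wider than a perfect fifth, so the interval is augmented.

augmented 5th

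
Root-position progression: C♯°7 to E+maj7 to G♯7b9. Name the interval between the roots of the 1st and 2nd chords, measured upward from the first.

m3

The roots are C♯ and E.
C♯ up to E is 3 semitones, a half step narrower than a major third, so the interval is minor.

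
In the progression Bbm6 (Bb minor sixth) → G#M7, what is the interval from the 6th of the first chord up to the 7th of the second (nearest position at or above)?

augmented seventh

Bbm6 (Bb minor sixth) has G as its 6th, and G#M7 has F## as its 7th.
G up to F## is 12 semitones, a half step wider than a major seventh, so the interval is augmented.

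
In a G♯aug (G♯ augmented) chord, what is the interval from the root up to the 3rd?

G♯ augmented is spelled G♯-B♯-D𝄪.
That puts G♯ below B♯.
G♯ up to B♯ spans 3 letter names and 4 semitones — a major third.

major third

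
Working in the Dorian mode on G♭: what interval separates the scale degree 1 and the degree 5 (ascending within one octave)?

G♭ dorian: G♭ A♭ B𝄫 C♭ D♭ E♭ F♭.
So we need the interval from G♭ up to D♭.
From G♭ to D♭ is 7 semitones, exactly the perfect fifth.

perfect fifth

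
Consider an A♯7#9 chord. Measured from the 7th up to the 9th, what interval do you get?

Spelling the chord: A♯, C𝄪, E♯, G♯, B𝄪.
That puts G♯ below B𝄪.
From G♯ to B𝄪: 5 semitones over a third = augmented.

augmented 3rd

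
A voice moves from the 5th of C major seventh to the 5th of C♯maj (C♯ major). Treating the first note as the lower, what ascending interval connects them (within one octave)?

A1

The 5th of C major seventh is G; the 5th of C♯maj (C♯ major) is G♯.
From G to G♯: 1 semitone over a unison = augmented.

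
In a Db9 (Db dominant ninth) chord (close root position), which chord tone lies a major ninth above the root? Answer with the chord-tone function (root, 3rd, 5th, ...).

Db9: Db–F–Ab–Cb–Eb.
The root is Db. A major ninth above Db is Eb.
Eb is the chord's 9th.

9th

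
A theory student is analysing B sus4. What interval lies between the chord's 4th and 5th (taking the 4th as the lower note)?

Spelling the chord: B, E, F#.
The 4th is E and the 5th is F#.
Counting 2 letters and 2 half steps from E gives a major second.

major 2nd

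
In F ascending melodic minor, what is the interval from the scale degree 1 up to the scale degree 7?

major 7th

F melodic minor: F G Ab Bb C D E.
The scale degree 1 is F and the 7th degree is E.
From F to E is 11 semitones, exactly the major seventh.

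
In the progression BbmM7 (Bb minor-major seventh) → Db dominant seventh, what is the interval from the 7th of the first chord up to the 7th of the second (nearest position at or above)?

d3

BbmM7 (Bb minor-major seventh) has A as its 7th, and Db dominant seventh has Cb as its 7th.
3 letter names make it a third; at 2 semitones (a whole step narrower than major) the quality is diminished.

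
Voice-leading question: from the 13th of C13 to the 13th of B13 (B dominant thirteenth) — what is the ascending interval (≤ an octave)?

major seventh

C13 has A as its 13th, and B13 (B dominant thirteenth) has G# as its 13th.
From A to G# is 11 semitones, exactly the major seventh.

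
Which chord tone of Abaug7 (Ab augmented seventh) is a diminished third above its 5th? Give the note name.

Ab7#5 (Ab augmented seventh) is spelled Ab, C, E, Gb.
The 5th is E. A diminished third above E is Gb.
Gb is the chord's 7th.

Gb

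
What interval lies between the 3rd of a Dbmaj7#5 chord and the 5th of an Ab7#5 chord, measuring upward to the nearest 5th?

The 3rd of Dbmaj7#5 is F; the 5th of Ab7#5 is E.
Counting 7 letters and 11 half steps from F gives a major seventh.

major 7th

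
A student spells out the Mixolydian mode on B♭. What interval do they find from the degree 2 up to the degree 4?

minor third

Spelling the Mixolydian mode on B♭: B♭ C D E♭ F G A♭.
So we need the interval from C up to E♭.
3 letter names make it a third; at 3 semitones (a half step narrower than major) the quality is minor.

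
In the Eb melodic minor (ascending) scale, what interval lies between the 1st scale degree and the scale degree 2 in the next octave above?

M9

The scale runs Eb F Gb Ab Bb C D.
That puts Eb below F.
Counting 9 letters and 14 half steps from Eb gives a major ninth.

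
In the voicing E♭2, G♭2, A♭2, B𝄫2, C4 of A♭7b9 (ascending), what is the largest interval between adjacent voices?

Adjacent intervals: E♭2→G♭2 = minor third; G♭2→A♭2 = major second; A♭2→B𝄫2 = minor second; B𝄫2→C4 = augmented ninth.
The largest is B𝄫2 to C4, an augmented ninth (15 semitones).

A9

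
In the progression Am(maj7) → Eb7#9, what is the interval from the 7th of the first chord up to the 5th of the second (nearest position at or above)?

diminished third

The 7th of Am(maj7) is G#; the 5th of Eb7#9 is Bb.
3 letter names make it a third; at 2 semitones (a whole step narrower than major) the quality is diminished.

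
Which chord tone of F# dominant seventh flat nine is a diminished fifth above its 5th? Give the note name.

Spelling the chord: F# A# C# E G.
The 5th is C#. A diminished fifth above C# is G.
G is the chord's 9th.

G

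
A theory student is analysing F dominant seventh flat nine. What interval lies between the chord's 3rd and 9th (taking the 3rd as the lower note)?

Spelling the chord: F-A-C-Eb-Gb.
So we need the interval from A up to Gb.
A up to Gb is 9 semitones, a whole step narrower than a major seventh, so the interval is diminished.

diminished 7th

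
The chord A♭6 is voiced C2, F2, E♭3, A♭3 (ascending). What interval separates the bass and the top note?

The outer voices are C2 and A♭3.
13 letter names make it a thirteenth; at 20 semitones (a half step narrower than major) the quality is minor.

minor thirteenth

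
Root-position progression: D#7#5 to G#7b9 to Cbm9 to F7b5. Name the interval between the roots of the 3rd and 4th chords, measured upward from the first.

augmented 4th

The roots are Cb and F.
From Cb to F: 6 semitones over a fourth = augmented.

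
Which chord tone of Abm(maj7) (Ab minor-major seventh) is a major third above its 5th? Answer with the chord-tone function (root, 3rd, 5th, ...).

7th

Spelling the chord: Ab, Cb, Eb, G.
The 5th is Eb. A major third above Eb is G.
G is the chord's 7th.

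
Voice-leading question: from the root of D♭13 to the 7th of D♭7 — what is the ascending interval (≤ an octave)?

D♭13 has D♭ as its root, and D♭7 has C♭ as its 7th.
D♭ up to C♭ is 10 semitones, a half step narrower than a major seventh, so the interval is minor.

minor seventh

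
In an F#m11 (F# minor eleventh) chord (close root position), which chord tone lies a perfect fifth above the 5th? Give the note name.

F#m11: F#–A–C#–E–G#–B.
The 5th is C#. A perfect fifth above C# is G#.
G# is the chord's 9th.

G#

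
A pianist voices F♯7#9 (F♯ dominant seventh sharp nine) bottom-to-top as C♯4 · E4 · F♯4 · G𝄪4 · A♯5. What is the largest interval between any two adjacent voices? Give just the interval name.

minor 9th

Adjacent intervals: C♯4→E4 = minor third; E4→F♯4 = major second; F♯4→G𝄪4 = augmented second; G𝄪4→A♯5 = minor ninth.
The largest is G𝄪4 to A♯5, a minor ninth (13 semitones).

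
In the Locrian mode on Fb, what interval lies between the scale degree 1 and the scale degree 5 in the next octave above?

The scale runs Fb Gbb Abb Bbb Cbb Dbb Ebb.
The scale degree 1 is Fb and the 5th degree (up an octave) is Cbb.
From Fb to Cbb: 18 semitones over a twelfth = diminished.

d12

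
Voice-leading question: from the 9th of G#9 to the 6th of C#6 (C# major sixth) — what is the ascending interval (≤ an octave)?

perfect unison

The 9th of G#9 is A#; the 6th of C#6 (C# major sixth) is A#.
A# up to A# spans 1 letter names and 0 semitones — a perfect unison.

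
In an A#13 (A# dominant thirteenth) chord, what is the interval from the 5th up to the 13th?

A#13 (A# dominant thirteenth) is spelled A#, C##, E#, G#, B#, F##.
So we need the interval from E# up to F##.
From E# to F## is 14 semitones, exactly the major ninth.

major ninth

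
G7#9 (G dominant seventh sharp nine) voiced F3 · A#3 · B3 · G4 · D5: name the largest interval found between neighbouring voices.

Adjacent intervals: F3→A#3 = augmented third; A#3→B3 = minor second; B3→G4 = minor sixth; G4→D5 = perfect fifth.
The largest is B3 to G4, a minor sixth (8 semitones).

m6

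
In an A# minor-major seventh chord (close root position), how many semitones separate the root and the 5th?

Spelling the chord: A#, C#, E#, G##.
A# to E# is a perfect fifth: 7 semitones.

7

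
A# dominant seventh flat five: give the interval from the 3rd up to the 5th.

The chord tones of A#7b5 are A#, C##, E, G#.
3rd = C##; 5th = E.
3 letter names make it a third; at 2 semitones (a whole step narrower than major) the quality is diminished.

diminished third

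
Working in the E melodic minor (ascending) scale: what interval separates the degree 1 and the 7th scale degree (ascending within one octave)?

E melodic minor: E F# G A B C# D#.
The degree 1 is E and the 7th scale degree is D#.
From E to D# is 11 semitones, exactly the major seventh.

major seventh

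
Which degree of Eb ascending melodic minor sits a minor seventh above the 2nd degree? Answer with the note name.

Eb

The scale is Eb F Gb Ab Bb C D.
The 2nd degree is F; a minor seventh above that is Eb — scale degree 1.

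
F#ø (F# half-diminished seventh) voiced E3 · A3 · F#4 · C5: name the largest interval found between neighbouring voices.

Adjacent intervals: E3→A3 = perfect fourth; A3→F#4 = major sixth; F#4→C5 = diminished fifth.
The largest is A3 to F#4, a major sixth (9 semitones).

major 6th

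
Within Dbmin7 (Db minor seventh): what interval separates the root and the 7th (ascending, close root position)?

Dbmin7 (Db minor seventh) is spelled Db, Fb, Ab, Cb.
Root = Db; 7th = Cb.
From Db to Cb: 10 semitones over a seventh = minor.

minor seventh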